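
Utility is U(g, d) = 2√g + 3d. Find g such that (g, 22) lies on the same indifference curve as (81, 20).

U(81, 20) = 78.
Set U(g, 22) = 78 and solve.
With d = 22: 2√g = 78 − 3·22 = 12, so √g = 6 and g = 36.
Check: U(36, 22) = 78.

g = 36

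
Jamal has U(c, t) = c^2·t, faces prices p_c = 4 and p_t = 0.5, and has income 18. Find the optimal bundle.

c* = 3, t* = 12

MU_c = 2·c·t and MU_t = c^2.
MRS = MU_c/MU_t = (2/1)·t/c.
Tangency: set MRS = p_c/p_t = 4/0.5 = 8.
So (2/1)·t/c = 8, i.e. t = 4·c.
Substitute into the budget 4·c + 0.5·t = 18: 6·c = 18, so c* = 3.
Then t* = 4·3 = 12.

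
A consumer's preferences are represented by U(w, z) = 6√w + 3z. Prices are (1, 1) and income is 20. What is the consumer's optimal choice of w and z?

MU_w = 6/(2√w), MU_z = 3.
MRS = 6/(2√w) ÷ 3.
Tangency: set MRS = p_w/p_z = 1/1 = 1.
MRS depends only on w: 1/√w = 1 ⇒ √w = 1/1 = 1 ⇒ w* = 1.
From the budget, 1·z = 20 − 1·1 = 19, so z* = 19.

w* = 1, z* = 19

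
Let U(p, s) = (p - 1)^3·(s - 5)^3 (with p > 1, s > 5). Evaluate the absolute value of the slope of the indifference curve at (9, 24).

MRS = 2.375

MU_p = 3·(p−1)^2·(s−5)^3, MU_s = 3·(p−1)^3·(s−5)^2.
MRS = (s−5)/(p−1).
At (9, 24): MRS = 2.375.
So at (9, 24) the consumer would give up 2.375 units of s for one more unit of p.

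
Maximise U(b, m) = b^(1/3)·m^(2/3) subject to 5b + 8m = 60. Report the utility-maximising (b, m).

MU_b = 1/3·b^(-2/3)·m^(2/3) and MU_m = 2/3·b^(1/3)·m^(-1/3).
MRS = MU_b/MU_m = (0.5)·m/b.
Tangency: set MRS = p_b/p_m = 5/8 = 0.625.
So (0.5)·m/b = 0.625, i.e. m = 1.25·b.
Substitute into the budget 5·b + 8·m = 60: 15·b = 60, so b* = 4.
Then m* = 1.25·4 = 5.

b* = 4, m* = 5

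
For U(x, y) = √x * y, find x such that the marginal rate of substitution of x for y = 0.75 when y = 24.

MU_x = 0.5·x^(-0.5)·y and MU_y = √x.
MRS = MU_x/MU_y = (0.5)·y/x.
Substitute y = 24: MRS = 12/x. Setting 12/x = 0.75 gives x = 12/0.75 = 16.

x = 16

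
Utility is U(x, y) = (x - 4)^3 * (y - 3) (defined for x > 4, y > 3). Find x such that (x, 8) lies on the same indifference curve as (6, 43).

x = 8

U(6, 43) = 320.
Set U(x, 8) = 320 and solve.
With y = 8: (8 − 3) = 5, so (x − 4)^3 = 320/5 = 64.
Taking the cube root (with x > 4): x − 4 = 4, so x = 8.
Check: U(8, 8) = 320.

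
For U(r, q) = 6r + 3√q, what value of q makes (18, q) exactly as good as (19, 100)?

U(19, 100) = 144.
Set U(18, q) = 144 and solve.
With r = 18: 3√q = 144 − 6·18 = 36, so √q = 12 and q = 144.
Check: U(18, 144) = 144.

q = 144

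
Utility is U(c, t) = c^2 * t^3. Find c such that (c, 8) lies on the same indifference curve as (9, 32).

U(9, 32) = 2654208.
Set U(c, 8) = 2654208 and solve.
With t = 8: 8^3 = 512, so c^2 = 2654208/512 = 5184; taking the square root, c = 72.
Check: U(72, 8) = 2654208.

c = 72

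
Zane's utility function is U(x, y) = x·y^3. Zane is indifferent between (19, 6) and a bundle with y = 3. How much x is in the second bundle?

x = 152

U(19, 6) = 4104.
Set U(x, 3) = 4104 and solve.
With y = 3: 3^3 = 27, so x = 4104/27 = 152.
Check: U(152, 3) = 4104.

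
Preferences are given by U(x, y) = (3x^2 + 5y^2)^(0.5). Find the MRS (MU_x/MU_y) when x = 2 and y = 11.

For CES with ρ = 2, MRS = (3/5)·(y/x)^(-1).
At (2, 11): MRS = 6/55.
That is, one extra unit of x is worth 6/55 units of y at the margin.

MRS = 6/55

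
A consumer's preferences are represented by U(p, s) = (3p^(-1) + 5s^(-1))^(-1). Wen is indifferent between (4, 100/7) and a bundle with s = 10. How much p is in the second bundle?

p = 5

U depends on (p, s) only through S = 3p^(-1) + 5s^(-1), so equal utility means equal S. At (4, 100/7): S = 1.1.
With s = 10: 5·10^(-1) = 0.5, so 3p^(-1) = 1.1 − 0.5 = 0.6, i.e. p^(-1) = 0.2.
Hence p = 1/0.2 = 5.
Check: U(5, 10) = 0.9091.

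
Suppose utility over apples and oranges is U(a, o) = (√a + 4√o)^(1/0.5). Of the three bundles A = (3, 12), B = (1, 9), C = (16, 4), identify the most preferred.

Evaluate utility at each bundle:
U(A) = 243.000.
U(B) = 169.000.
U(C) = 144.000.
Highest utility is A, so A ≻ B ≻ C.

Bundle A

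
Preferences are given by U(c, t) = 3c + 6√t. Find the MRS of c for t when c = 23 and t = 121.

MU_c = 3, MU_t = 6/(2√t).
MRS = 3 ÷ (6/(2√t)).
At (23, 121): MRS = 11.
So at (23, 121) the consumer would give up 11 units of t for one more unit of c.

MRS = 11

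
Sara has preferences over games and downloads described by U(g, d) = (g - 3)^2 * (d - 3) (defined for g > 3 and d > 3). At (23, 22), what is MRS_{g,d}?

MRS = 1.9

MU_g = 2·(g−3)·(d−3), MU_d = (g−3)^2.
MRS = (2/1)·(d−3)/(g−3).
At (23, 22): MRS = 1.9.
So at (23, 22) the consumer would give up 1.9 units of d for one more unit of g.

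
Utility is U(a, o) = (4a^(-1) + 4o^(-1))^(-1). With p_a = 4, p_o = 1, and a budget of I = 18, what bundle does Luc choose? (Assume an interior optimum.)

For CES with ρ = -1, MRS = (o/a)^2.
Tangency: set MRS = p_a/p_o = 4/1 = 4.
So (o/a)^2 = 4; taking the square root, o/a = 2, i.e. o = 2·a.
Substitute into the budget 4·a + 1·o = 18: 6·a = 18, so a* = 3 and o* = 2·3 = 6.

a* = 3, o* = 6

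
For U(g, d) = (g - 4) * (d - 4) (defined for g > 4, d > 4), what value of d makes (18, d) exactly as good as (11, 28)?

U(11, 28) = 168.
Set U(18, d) = 168 and solve.
With g = 18: (18 − 4) = 14, so (d − 4) = 168/14 = 12.
So d = 4 + 12 = 16.
Check: U(18, 16) = 168.

d = 16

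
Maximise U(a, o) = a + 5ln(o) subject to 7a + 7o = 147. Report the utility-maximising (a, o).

a* = 16, o* = 5

MU_a = 1, MU_o = 5/o.
MRS = 1 ÷ (5/o).
Tangency: set MRS = p_a/p_o = 7/7 = 1.
MRS depends only on o: 0.2·o = 1 ⇒ o* = 1/0.2 = 5.
From the budget, 7·a = 147 − 7·5 = 112, so a* = 16.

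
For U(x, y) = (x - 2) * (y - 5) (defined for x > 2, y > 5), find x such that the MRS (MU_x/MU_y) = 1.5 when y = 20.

MU_x = (y−5), MU_y = (x−2).
MRS = (y−5)/(x−2).
Substitute y = 20: MRS = 15/(x − 2). Setting this equal to 1.5 gives x − 2 = 15/1.5 = 10, so x = 12.

x = 12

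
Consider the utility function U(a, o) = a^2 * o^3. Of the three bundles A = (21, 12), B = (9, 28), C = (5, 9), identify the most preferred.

Bundle B

Evaluate utility at each bundle:
U(A) = 762048.
U(B) = 1778112.
U(C) = 18225.
Highest utility is B, so B ≻ A ≻ C.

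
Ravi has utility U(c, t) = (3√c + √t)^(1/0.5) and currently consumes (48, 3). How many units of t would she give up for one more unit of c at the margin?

For CES with ρ = 0.5, MRS = (3/1)·√(t/c).
At (48, 3): MRS = 0.75.
That is, one extra unit of c is worth 0.75 units of t at the margin.

MRS = 0.75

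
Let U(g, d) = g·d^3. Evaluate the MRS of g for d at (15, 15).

MU_g = d^3 and MU_d = 3·g·d^2.
MRS = MU_g/MU_d = (1/3)·d/g.
At (15, 15): MRS = 1/3.
The indifference curve has slope −1/3 at this bundle.

MRS = 1/3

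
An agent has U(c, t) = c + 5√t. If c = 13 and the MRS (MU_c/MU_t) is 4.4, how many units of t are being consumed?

t = 121

MU_c = 1, MU_t = 5/(2√t).
MRS = 1 ÷ (5/(2√t)).
MRS depends only on t: 0.4·√t = 4.4 ⇒ √t = 4.4/0.4 = 11 ⇒ t = 121.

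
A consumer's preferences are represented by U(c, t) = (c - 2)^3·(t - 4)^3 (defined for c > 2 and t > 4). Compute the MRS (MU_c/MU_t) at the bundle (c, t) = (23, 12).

MRS = 8/21

MU_c = 3·(c−2)^2·(t−4)^3, MU_t = 3·(c−2)^3·(t−4)^2.
MRS = (t−4)/(c−2).
At (23, 12): MRS = 8/21.
That is, one extra unit of c is worth 8/21 units of t at the margin.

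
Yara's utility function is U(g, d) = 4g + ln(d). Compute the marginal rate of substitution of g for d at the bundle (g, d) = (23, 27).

MU_g = 4, MU_d = 1/d.
MRS = 4 ÷ (1/d).
At (23, 27): MRS = 108.
The indifference curve has slope −108 at this bundle.

MRS = 108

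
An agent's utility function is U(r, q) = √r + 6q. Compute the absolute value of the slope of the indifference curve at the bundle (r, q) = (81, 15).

MRS = 1/108

MU_r = 1/(2√r), MU_q = 6.
MRS = 1/(2√r) ÷ 6.
At (81, 15): MRS = 1/108.
The indifference curve has slope −1/108 at this bundle.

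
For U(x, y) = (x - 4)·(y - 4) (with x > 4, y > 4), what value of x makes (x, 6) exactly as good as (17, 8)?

U(17, 8) = 52.
Set U(x, 6) = 52 and solve.
With y = 6: (6 − 4) = 2, so (x − 4) = 52/2 = 26.
So x = 4 + 26 = 30.
Check: U(30, 6) = 52.

x = 30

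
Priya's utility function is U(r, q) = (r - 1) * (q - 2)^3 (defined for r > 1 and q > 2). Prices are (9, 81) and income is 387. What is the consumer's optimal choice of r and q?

r* = 7, q* = 4

MU_r = (q−2)^3, MU_q = 3·(r−1)·(q−2)^2.
MRS = (1/3)·(q−2)/(r−1).
Tangency: set MRS = p_r/p_q = 9/81 = 1/9.
So (1/3)·(q − 2)/(r − 1) = 1/9, i.e. (q − 2) = (1/3)·(r − 1).
Rewrite the budget in excess-of-subsistence terms: 9·(r − 1) + 81·(q − 2) = 387 − 9·1 − 81·2 = 216.
Substituting, 36·(r − 1) = 216, so r − 1 = 6 and r* = 7.
Then q − 2 = (1/3)·6 = 2, so q* = 4.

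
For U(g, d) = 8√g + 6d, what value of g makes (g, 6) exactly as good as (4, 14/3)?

U(4, 14/3) = 44.
Set U(g, 6) = 44 and solve.
With d = 6: 8√g = 44 − 6·6 = 8, so √g = 1 and g = 1.
Check: U(1, 6) = 44.

g = 1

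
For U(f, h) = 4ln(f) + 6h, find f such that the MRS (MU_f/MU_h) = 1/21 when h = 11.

MU_f = 4/f, MU_h = 6.
MRS = 4/f ÷ 6.
MRS depends only on f: (2/3)/f = 1/21 ⇒ f = (2/3)/(1/21) = 14.

f = 14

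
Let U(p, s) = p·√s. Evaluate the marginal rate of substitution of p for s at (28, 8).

MU_p = √s and MU_s = 0.5·p·s^(-0.5).
MRS = MU_p/MU_s = (2)·s/p.
At (28, 8): MRS = 4/7.
So at (28, 8) the consumer would give up 4/7 units of s for one more unit of p.

MRS = 4/7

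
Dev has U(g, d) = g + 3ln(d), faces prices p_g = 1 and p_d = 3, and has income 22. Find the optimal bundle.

g* = 19, d* = 1

MU_g = 1, MU_d = 3/d.
MRS = 1 ÷ (3/d).
Tangency: set MRS = p_g/p_d = 1/3.
MRS depends only on d: (1/3)·d = 1/3 ⇒ d* = (1/3)/(1/3) = 1.
From the budget, 1·g = 22 − 3·1 = 19, so g* = 19.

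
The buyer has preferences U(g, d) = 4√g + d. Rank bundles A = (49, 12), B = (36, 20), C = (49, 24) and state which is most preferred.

Evaluate utility at each bundle:
U(A) = 40.000.
U(B) = 44.000.
U(C) = 52.000.
Highest utility is C, so C ≻ B ≻ A.

Bundle C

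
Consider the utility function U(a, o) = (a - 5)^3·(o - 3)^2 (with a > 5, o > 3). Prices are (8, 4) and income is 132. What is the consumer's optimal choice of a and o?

a* = 11, o* = 11

MU_a = 3·(a−5)^2·(o−3)^2, MU_o = 2·(a−5)^3·(o−3).
MRS = (3/2)·(o−3)/(a−5).
Tangency: set MRS = p_a/p_o = 8/4 = 2.
So (3/2)·(o − 3)/(a − 5) = 2, i.e. (o − 3) = (4/3)·(a − 5).
Rewrite the budget in excess-of-subsistence terms: 8·(a − 5) + 4·(o − 3) = 132 − 8·5 − 4·3 = 80.
Substituting, (40/3)·(a − 5) = 80, so a − 5 = 6 and a* = 11.
Then o − 3 = (4/3)·6 = 8, so o* = 11.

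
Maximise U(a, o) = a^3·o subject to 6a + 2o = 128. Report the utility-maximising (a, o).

a* = 16, o* = 16

MU_a = 3·a^2·o and MU_o = a^3.
MRS = MU_a/MU_o = (3/1)·o/a.
Tangency: set MRS = p_a/p_o = 6/2 = 3.
So (3/1)·o/a = 3, i.e. o = a.
Substitute into the budget 6·a + 2·o = 128: 8·a = 128, so a* = 16.
Then o* = 16.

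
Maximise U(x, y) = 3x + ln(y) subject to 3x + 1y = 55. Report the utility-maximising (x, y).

MU_x = 3, MU_y = 1/y.
MRS = 3 ÷ (1/y).
Tangency: set MRS = p_x/p_y = 3/1 = 3.
MRS depends only on y: 3·y = 3 ⇒ y* = 3/3 = 1.
From the budget, 3·x = 55 − 1·1 = 54, so x* = 18.

x* = 18, y* = 1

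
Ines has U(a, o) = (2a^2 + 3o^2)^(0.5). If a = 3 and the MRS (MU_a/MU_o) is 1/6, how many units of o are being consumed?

o = 12

For CES with ρ = 2, MRS = (2/3)·(o/a)^(-1).
Setting (2/3)·(o/3)^(-1) = 1/6 gives (o/3)^(-1) = 0.25, so o/3 = 4 and o = 12.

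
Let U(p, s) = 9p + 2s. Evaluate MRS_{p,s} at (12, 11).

MRS = 4.5

MU_p = 9, MU_s = 2, so MRS = 9/2 = 4.5 at every bundle.
At (12, 11): MRS = 4.5.
The indifference curve has slope −4.5 at this bundle.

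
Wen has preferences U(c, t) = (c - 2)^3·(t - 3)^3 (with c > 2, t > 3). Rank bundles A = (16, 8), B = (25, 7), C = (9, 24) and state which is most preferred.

Bundle C

Evaluate utility at each bundle:
U(A) = 343000.
U(B) = 778688.
U(C) = 3176523.
Highest utility is C, so C ≻ B ≻ A.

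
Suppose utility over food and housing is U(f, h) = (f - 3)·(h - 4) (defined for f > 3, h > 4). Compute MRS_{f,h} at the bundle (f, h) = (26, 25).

MRS = 21/23

MU_f = (h−4), MU_h = (f−3).
MRS = (h−4)/(f−3).
At (26, 25): MRS = 21/23.
That is, one extra unit of f is worth 21/23 units of h at the margin.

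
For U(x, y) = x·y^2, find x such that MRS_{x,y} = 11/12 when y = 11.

MU_x = y^2 and MU_y = 2·x·y.
MRS = MU_x/MU_y = (1/2)·y/x.
Substitute y = 11: MRS = 5.5/x. Setting 5.5/x = 11/12 gives x = 5.5/(11/12) = 6.

x = 6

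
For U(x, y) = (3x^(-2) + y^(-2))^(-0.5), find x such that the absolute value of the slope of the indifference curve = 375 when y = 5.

x = 1

For CES with ρ = -2, MRS = (3/1)·(y/x)^3.
Setting (3/1)·(5/x)^3 = 375 gives (5/x)^3 = 125, so 5/x = 5 and x = 1.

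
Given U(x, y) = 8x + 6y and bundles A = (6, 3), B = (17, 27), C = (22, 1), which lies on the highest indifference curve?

Bundle B

Evaluate utility at each bundle:
U(A) = 66.
U(B) = 298.
U(C) = 182.
Highest utility is B, so B ≻ C ≻ A.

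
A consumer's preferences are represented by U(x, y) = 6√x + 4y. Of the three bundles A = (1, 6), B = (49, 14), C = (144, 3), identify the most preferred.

Bundle B

Evaluate utility at each bundle:
U(A) = 30.000.
U(B) = 98.000.
U(C) = 84.000.
Highest utility is B, so B ≻ C ≻ A.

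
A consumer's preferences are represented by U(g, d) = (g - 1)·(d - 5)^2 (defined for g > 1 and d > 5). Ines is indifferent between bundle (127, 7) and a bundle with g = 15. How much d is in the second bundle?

d = 11

U(127, 7) = 504.
Set U(15, d) = 504 and solve.
With g = 15: (15 − 1) = 14, so (d − 5)^2 = 504/14 = 36.
Taking the square root (with d > 5): d − 5 = 6, so d = 11.
Check: U(15, 11) = 504.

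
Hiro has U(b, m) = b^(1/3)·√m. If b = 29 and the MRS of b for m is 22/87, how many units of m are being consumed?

m = 11

MU_b = 1/3·b^(-2/3)·√m and MU_m = 0.5·b^(1/3)·m^(-0.5).
MRS = MU_b/MU_m = (2/3)·m/b.
Substitute b = 29: MRS = m/43.5. Setting m/43.5 = 22/87 gives m = (22/87)·43.5 = 11.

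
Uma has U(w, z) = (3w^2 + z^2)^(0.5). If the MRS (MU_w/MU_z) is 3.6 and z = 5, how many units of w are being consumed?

For CES with ρ = 2, MRS = (3/1)·(z/w)^(-1).
Setting (3/1)·(5/w)^(-1) = 3.6 gives (5/w)^(-1) = 1.2, so 5/w = 5/6 and w = 6.

w = 6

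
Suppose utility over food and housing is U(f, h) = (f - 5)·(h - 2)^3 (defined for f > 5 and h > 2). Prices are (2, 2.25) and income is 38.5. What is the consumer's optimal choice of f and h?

f* = 8, h* = 10

MU_f = (h−2)^3, MU_h = 3·(f−5)·(h−2)^2.
MRS = (1/3)·(h−2)/(f−5).
Tangency: set MRS = p_f/p_h = 2/2.25 = 8/9.
So (1/3)·(h − 2)/(f − 5) = 8/9, i.e. (h − 2) = (8/3)·(f − 5).
Rewrite the budget in excess-of-subsistence terms: 2·(f − 5) + 2.25·(h − 2) = 38.5 − 2·5 − 2.25·2 = 24.
Substituting, 8·(f − 5) = 24, so f − 5 = 3 and f* = 8.
Then h − 2 = (8/3)·3 = 8, so h* = 10.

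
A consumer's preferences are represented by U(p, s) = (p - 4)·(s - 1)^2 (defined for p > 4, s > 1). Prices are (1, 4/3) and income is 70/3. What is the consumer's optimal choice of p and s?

p* = 10, s* = 10

MU_p = (s−1)^2, MU_s = 2·(p−4)·(s−1).
MRS = (1/2)·(s−1)/(p−4).
Tangency: set MRS = p_p/p_s = 1/(4/3) = 0.75.
So (1/2)·(s − 1)/(p − 4) = 0.75, i.e. (s − 1) = 1.5·(p − 4).
Rewrite the budget in excess-of-subsistence terms: 1·(p − 4) + (4/3)·(s − 1) = 70/3 − 1·4 − (4/3)·1 = 18.
Substituting, 3·(p − 4) = 18, so p − 4 = 6 and p* = 10.
Then s − 1 = 1.5·6 = 9, so s* = 10.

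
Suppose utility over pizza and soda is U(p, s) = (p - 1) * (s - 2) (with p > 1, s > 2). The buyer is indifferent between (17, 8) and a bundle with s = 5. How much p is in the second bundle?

p = 33

U(17, 8) = 96.
Set U(p, 5) = 96 and solve.
With s = 5: (5 − 2) = 3, so (p − 1) = 96/3 = 32.
So p = 1 + 32 = 33.
Check: U(33, 5) = 96.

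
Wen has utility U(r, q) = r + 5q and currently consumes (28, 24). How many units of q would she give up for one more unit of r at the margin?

MU_r = 1, MU_q = 5, so MRS = 1/5 = 0.2 at every bundle.
At (28, 24): MRS = 0.2.
The indifference curve has slope −0.2 at this bundle.

MRS = 0.2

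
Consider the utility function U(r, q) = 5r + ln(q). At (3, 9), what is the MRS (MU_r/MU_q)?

MRS = 45

MU_r = 5, MU_q = 1/q.
MRS = 5 ÷ (1/q).
At (3, 9): MRS = 45.
So at (3, 9) the consumer would give up 45 units of q for one more unit of r.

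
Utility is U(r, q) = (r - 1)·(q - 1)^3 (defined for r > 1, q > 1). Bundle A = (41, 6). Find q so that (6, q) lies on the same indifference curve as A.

U(41, 6) = 5000.
Set U(6, q) = 5000 and solve.
With r = 6: (6 − 1) = 5, so (q − 1)^3 = 5000/5 = 1000.
Taking the cube root (with q > 1): q − 1 = 10, so q = 11.
Check: U(6, 11) = 5000.

q = 11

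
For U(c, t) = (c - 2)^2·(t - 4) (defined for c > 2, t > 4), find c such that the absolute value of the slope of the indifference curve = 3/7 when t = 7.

c = 16

MU_c = 2·(c−2)·(t−4), MU_t = (c−2)^2.
MRS = (2/1)·(t−4)/(c−2).
Substitute t = 7: MRS = 6/(c − 2). Setting this equal to 3/7 gives c − 2 = 6/(3/7) = 14, so c = 16.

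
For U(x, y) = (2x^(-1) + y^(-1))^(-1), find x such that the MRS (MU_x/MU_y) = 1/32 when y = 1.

For CES with ρ = -1, MRS = (2/1)·(y/x)^2.
Setting (2/1)·(1/x)^2 = 1/32 gives (1/x)^2 = 1/64, so 1/x = 0.125 and x = 8.

x = 8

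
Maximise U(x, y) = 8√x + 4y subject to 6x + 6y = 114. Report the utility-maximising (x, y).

MU_x = 8/(2√x), MU_y = 4.
MRS = 8/(2√x) ÷ 4.
Tangency: set MRS = p_x/p_y = 6/6 = 1.
MRS depends only on x: 1/√x = 1 ⇒ √x = 1/1 = 1 ⇒ x* = 1.
From the budget, 6·y = 114 − 6·1 = 108, so y* = 18.

x* = 1, y* = 18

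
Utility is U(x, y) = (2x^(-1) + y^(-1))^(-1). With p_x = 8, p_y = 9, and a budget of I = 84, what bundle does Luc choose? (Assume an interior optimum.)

x* = 6, y* = 4

For CES with ρ = -1, MRS = (2/1)·(y/x)^2.
Tangency: set MRS = p_x/p_y = 8/9.
So (y/x)^2 = 4/9; taking the square root, y/x = 2/3, i.e. y = (2/3)·x.
Substitute into the budget 8·x + 9·y = 84: 14·x = 84, so x* = 6 and y* = (2/3)·6 = 4.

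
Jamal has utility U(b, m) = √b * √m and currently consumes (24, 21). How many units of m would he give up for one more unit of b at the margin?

MRS = 0.875

MU_b = 0.5·b^(-0.5)·√m and MU_m = 0.5·√b·m^(-0.5).
MRS = MU_b/MU_m = m/b.
At (24, 21): MRS = 0.875.
So at (24, 21) the consumer would give up 0.875 units of m for one more unit of b.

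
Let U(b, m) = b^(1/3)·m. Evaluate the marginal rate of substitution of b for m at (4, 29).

MU_b = 1/3·b^(-2/3)·m and MU_m = b^(1/3).
MRS = MU_b/MU_m = (1/3)·m/b.
At (4, 29): MRS = 29/12.
The indifference curve has slope −29/12 at this bundle.

MRS = 29/12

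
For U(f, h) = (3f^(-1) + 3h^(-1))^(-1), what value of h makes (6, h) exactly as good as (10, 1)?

U depends on (f, h) only through S = 3f^(-1) + 3h^(-1), so equal utility means equal S. At (10, 1): S = 3.3.
With f = 6: 3·6^(-1) = 0.5, so 3h^(-1) = 3.3 − 0.5 = 2.8, i.e. h^(-1) = 14/15.
Hence h = 1/(14/15) = 15/14.
Check: U(6, 15/14) = 0.303.

h = 15/14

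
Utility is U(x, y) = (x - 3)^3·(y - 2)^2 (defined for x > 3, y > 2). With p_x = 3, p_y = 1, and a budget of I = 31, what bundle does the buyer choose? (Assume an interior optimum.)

MU_x = 3·(x−3)^2·(y−2)^2, MU_y = 2·(x−3)^3·(y−2).
MRS = (3/2)·(y−2)/(x−3).
Tangency: set MRS = p_x/p_y = 3/1 = 3.
So (3/2)·(y − 2)/(x − 3) = 3, i.e. (y − 2) = 2·(x − 3).
Rewrite the budget in excess-of-subsistence terms: 3·(x − 3) + 1·(y − 2) = 31 − 3·3 − 1·2 = 20.
Substituting, 5·(x − 3) = 20, so x − 3 = 4 and x* = 7.
Then y − 2 = 2·4 = 8, so y* = 10.

x* = 7, y* = 10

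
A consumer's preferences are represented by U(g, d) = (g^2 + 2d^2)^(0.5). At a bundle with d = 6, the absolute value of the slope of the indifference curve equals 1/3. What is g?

For CES with ρ = 2, MRS = (1/2)·(d/g)^(-1).
Setting (1/2)·(6/g)^(-1) = 1/3 gives (6/g)^(-1) = 2/3, so 6/g = 1.5 and g = 4.

g = 4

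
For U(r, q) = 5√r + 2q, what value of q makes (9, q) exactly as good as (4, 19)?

U(4, 19) = 48.
Set U(9, q) = 48 and solve.
With r = 9: √9 = 3, so 2q = 48 − 5·3 = 33 and q = 16.5.
Check: U(9, 16.5) = 48.

q = 16.5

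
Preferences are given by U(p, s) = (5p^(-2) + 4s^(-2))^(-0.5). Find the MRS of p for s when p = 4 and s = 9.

MRS = 3645/256

For CES with ρ = -2, MRS = (5/4)·(s/p)^3.
At (4, 9): MRS = 3645/256.
That is, one extra unit of p is worth 3645/256 units of s at the margin.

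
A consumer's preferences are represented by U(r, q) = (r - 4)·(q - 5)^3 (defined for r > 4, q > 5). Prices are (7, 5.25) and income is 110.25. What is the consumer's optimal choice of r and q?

r* = 6, q* = 13

MU_r = (q−5)^3, MU_q = 3·(r−4)·(q−5)^2.
MRS = (1/3)·(q−5)/(r−4).
Tangency: set MRS = p_r/p_q = 7/5.25 = 4/3.
So (1/3)·(q − 5)/(r − 4) = 4/3, i.e. (q − 5) = 4·(r − 4).
Rewrite the budget in excess-of-subsistence terms: 7·(r − 4) + 5.25·(q − 5) = 110.25 − 7·4 − 5.25·5 = 56.
Substituting, 28·(r − 4) = 56, so r − 4 = 2 and r* = 6.
Then q − 5 = 4·2 = 8, so q* = 13.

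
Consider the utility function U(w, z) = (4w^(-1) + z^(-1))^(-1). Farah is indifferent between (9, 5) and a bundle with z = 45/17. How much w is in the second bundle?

U depends on (w, z) only through S = 4w^(-1) + z^(-1), so equal utility means equal S. At (9, 5): S = 29/45.
With z = 45/17: (45/17)^(-1) = 17/45, so 4w^(-1) = 29/45 − 17/45 = 4/15, i.e. w^(-1) = 1/15.
Hence w = 1/(1/15) = 15.
Check: U(15, 45/17) = 1.5517.

w = 15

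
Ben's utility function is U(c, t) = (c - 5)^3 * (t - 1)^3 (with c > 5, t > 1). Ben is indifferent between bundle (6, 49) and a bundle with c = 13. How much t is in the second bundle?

t = 7

U(6, 49) = 110592.
Set U(13, t) = 110592 and solve.
With c = 13: (13 − 5)^3 = 512, so (t − 1)^3 = 110592/512 = 216.
Taking the cube root (with t > 1): t − 1 = 6, so t = 7.
Check: U(13, 7) = 110592.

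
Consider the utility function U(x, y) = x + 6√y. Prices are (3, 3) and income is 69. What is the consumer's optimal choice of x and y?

x* = 14, y* = 9

MU_x = 1, MU_y = 6/(2√y).
MRS = 1 ÷ (6/(2√y)).
Tangency: set MRS = p_x/p_y = 3/3 = 1.
MRS depends only on y: (1/3)·√y = 1 ⇒ √y = 1/(1/3) = 3 ⇒ y* = 9.
From the budget, 3·x = 69 − 3·9 = 42, so x* = 14.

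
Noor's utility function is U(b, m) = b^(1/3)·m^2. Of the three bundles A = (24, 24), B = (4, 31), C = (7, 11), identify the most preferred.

Bundle A

Evaluate utility at each bundle:
U(A) = 1661.472.
U(B) = 1525.492.
U(C) = 231.465.
Highest utility is A, so A ≻ B ≻ C.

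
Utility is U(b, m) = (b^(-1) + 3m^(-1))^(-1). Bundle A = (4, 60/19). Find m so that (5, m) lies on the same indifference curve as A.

m = 3

U depends on (b, m) only through S = b^(-1) + 3m^(-1), so equal utility means equal S. At (4, 60/19): S = 1.2.
With b = 5: 5^(-1) = 0.2, so 3m^(-1) = 1.2 − 0.2 = 1, i.e. m^(-1) = 1/3.
Hence m = 1/(1/3) = 3.
Check: U(5, 3) = 0.8333.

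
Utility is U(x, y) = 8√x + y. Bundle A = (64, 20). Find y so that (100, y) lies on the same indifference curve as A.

U(64, 20) = 84.
Set U(100, y) = 84 and solve.
With x = 100: √100 = 10, so y = 84 − 8·10 = 4.
Check: U(100, 4) = 84.

y = 4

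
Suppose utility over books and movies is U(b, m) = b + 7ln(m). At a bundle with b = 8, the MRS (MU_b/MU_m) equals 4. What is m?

m = 28

MU_b = 1, MU_m = 7/m.
MRS = 1 ÷ (7/m).
MRS depends only on m: (1/7)·m = 4 ⇒ m = 4/(1/7) = 28.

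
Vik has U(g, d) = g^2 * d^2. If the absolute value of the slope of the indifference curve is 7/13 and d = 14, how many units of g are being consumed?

MU_g = 2·g·d^2 and MU_d = 2·g^2·d.
MRS = MU_g/MU_d = d/g.
Substitute d = 14: MRS = 14/g. Setting 14/g = 7/13 gives g = 14/(7/13) = 26.

g = 26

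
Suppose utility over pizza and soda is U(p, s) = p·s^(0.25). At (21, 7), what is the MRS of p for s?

MRS = 4/3

MU_p = s^(0.25) and MU_s = 0.25·p·s^(-0.75).
MRS = MU_p/MU_s = (4)·s/p.
At (21, 7): MRS = 4/3.
That is, one extra unit of p is worth 4/3 units of s at the margin.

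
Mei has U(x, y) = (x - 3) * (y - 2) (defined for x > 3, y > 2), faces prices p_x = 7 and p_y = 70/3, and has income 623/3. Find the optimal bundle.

x* = 13, y* = 5

MU_x = (y−2), MU_y = (x−3).
MRS = (y−2)/(x−3).
Tangency: set MRS = p_x/p_y = 7/(70/3) = 0.3.
So (y − 2)/(x − 3) = 0.3, i.e. (y − 2) = 0.3·(x − 3).
Rewrite the budget in excess-of-subsistence terms: 7·(x − 3) + (70/3)·(y − 2) = 623/3 − 7·3 − (70/3)·2 = 140.
Substituting, 14·(x − 3) = 140, so x − 3 = 10 and x* = 13.
Then y − 2 = 0.3·10 = 3, so y* = 5.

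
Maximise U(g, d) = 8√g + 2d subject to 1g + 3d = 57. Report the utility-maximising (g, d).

g* = 36, d* = 7

MU_g = 8/(2√g), MU_d = 2.
MRS = 8/(2√g) ÷ 2.
Tangency: set MRS = p_g/p_d = 1/3.
MRS depends only on g: 2/√g = 1/3 ⇒ √g = 2/(1/3) = 6 ⇒ g* = 36.
From the budget, 3·d = 57 − 1·36 = 21, so d* = 7.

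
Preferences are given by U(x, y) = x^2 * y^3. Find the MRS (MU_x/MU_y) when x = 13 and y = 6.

MU_x = 2·x·y^3 and MU_y = 3·x^2·y^2.
MRS = MU_x/MU_y = (2/3)·y/x.
At (13, 6): MRS = 4/13.
That is, one extra unit of x is worth 4/13 units of y at the margin.

MRS = 4/13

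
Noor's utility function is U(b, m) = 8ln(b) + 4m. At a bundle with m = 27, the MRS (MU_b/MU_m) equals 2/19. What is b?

b = 19

MU_b = 8/b, MU_m = 4.
MRS = 8/b ÷ 4.
MRS depends only on b: 2/b = 2/19 ⇒ b = 2/(2/19) = 19.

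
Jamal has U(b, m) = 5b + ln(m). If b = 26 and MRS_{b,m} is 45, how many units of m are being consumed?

m = 9

MU_b = 5, MU_m = 1/m.
MRS = 5 ÷ (1/m).
MRS depends only on m: 5·m = 45 ⇒ m = 45/5 = 9.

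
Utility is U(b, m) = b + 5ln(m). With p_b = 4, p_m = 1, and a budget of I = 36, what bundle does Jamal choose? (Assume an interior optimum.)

MU_b = 1, MU_m = 5/m.
MRS = 1 ÷ (5/m).
Tangency: set MRS = p_b/p_m = 4/1 = 4.
MRS depends only on m: 0.2·m = 4 ⇒ m* = 4/0.2 = 20.
From the budget, 4·b = 36 − 1·20 = 16, so b* = 4.

b* = 4, m* = 20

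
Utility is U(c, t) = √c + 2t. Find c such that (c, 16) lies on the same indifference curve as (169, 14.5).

c = 100

U(169, 14.5) = 42.
Set U(c, 16) = 42 and solve.
With t = 16: √c = 42 − 2·16 = 10, so √c = 10 and c = 100.
Check: U(100, 16) = 42.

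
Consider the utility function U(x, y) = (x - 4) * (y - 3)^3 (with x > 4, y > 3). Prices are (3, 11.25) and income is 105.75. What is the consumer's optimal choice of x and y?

x* = 9, y* = 7

MU_x = (y−3)^3, MU_y = 3·(x−4)·(y−3)^2.
MRS = (1/3)·(y−3)/(x−4).
Tangency: set MRS = p_x/p_y = 3/11.25 = 4/15.
So (1/3)·(y − 3)/(x − 4) = 4/15, i.e. (y − 3) = 0.8·(x − 4).
Rewrite the budget in excess-of-subsistence terms: 3·(x − 4) + 11.25·(y − 3) = 105.75 − 3·4 − 11.25·3 = 60.
Substituting, 12·(x − 4) = 60, so x − 4 = 5 and x* = 9.
Then y − 3 = 0.8·5 = 4, so y* = 7.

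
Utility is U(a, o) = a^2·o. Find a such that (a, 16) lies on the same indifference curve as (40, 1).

U(40, 1) = 1600.
Set U(a, 16) = 1600 and solve.
With o = 16: a^2 = 1600/16 = 100; taking the square root, a = 10.
Check: U(10, 16) = 1600.

a = 10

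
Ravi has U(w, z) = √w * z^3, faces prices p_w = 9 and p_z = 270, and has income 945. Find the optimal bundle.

MU_w = 0.5·w^(-0.5)·z^3 and MU_z = 3·√w·z^2.
MRS = MU_w/MU_z = (1/6)·z/w.
Tangency: set MRS = p_w/p_z = 9/270 = 1/30.
So (1/6)·z/w = 1/30, i.e. z = 0.2·w.
Substitute into the budget 9·w + 270·z = 945: 63·w = 945, so w* = 15.
Then z* = 0.2·15 = 3.

w* = 15, z* = 3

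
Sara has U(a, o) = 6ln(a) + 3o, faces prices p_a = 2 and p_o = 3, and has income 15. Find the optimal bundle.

a* = 3, o* = 3

MU_a = 6/a, MU_o = 3.
MRS = 6/a ÷ 3.
Tangency: set MRS = p_a/p_o = 2/3.
MRS depends only on a: 2/a = 2/3 ⇒ a* = 2/(2/3) = 3.
From the budget, 3·o = 15 − 2·3 = 9, so o* = 3.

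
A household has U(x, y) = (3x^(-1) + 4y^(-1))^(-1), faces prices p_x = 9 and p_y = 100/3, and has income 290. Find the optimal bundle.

x* = 10, y* = 6

For CES with ρ = -1, MRS = (3/4)·(y/x)^2.
Tangency: set MRS = p_x/p_y = 9/(100/3) = 27/100.
So (y/x)^2 = 9/25; taking the square root, y/x = 0.6, i.e. y = 0.6·x.
Substitute into the budget 9·x + (100/3)·y = 290: 29·x = 290, so x* = 10 and y* = 0.6·10 = 6.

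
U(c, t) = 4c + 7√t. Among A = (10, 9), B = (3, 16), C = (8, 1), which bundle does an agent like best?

Evaluate utility at each bundle:
U(A) = 61.000.
U(B) = 40.000.
U(C) = 39.000.
Highest utility is A, so A ≻ B ≻ C.

Bundle A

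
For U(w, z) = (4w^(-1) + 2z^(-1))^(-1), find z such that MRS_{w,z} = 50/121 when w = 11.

For CES with ρ = -1, MRS = (4/2)·(z/w)^2.
Setting (4/2)·(z/11)^2 = 50/121 gives (z/11)^2 = 25/121, so z/11 = 5/11 and z = 5.

z = 5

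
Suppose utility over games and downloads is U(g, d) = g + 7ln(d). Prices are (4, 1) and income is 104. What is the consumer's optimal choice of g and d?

MU_g = 1, MU_d = 7/d.
MRS = 1 ÷ (7/d).
Tangency: set MRS = p_g/p_d = 4/1 = 4.
MRS depends only on d: (1/7)·d = 4 ⇒ d* = 4/(1/7) = 28.
From the budget, 4·g = 104 − 1·28 = 76, so g* = 19.

g* = 19, d* = 28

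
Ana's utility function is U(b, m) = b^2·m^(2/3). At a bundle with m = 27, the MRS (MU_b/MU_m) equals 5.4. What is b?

MU_b = 2·b·m^(2/3) and MU_m = 2/3·b^2·m^(-1/3).
MRS = MU_b/MU_m = (3)·m/b.
Substitute m = 27: MRS = 81/b. Setting 81/b = 5.4 gives b = 81/5.4 = 15.

b = 15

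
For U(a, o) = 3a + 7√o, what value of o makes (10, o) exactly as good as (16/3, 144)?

o = 100

U(16/3, 144) = 100.
Set U(10, o) = 100 and solve.
With a = 10: 7√o = 100 − 3·10 = 70, so √o = 10 and o = 100.
Check: U(10, 100) = 100.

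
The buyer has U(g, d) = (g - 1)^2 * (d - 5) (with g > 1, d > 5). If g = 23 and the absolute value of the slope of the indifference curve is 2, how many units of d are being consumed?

d = 27

MU_g = 2·(g−1)·(d−5), MU_d = (g−1)^2.
MRS = (2/1)·(d−5)/(g−1).
Substitute g = 23: MRS = (d − 5)/11. Setting this equal to 2 gives d − 5 = 2·11 = 22, so d = 27.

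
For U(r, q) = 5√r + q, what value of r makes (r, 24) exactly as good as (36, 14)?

U(36, 14) = 44.
Set U(r, 24) = 44 and solve.
With q = 24: 5√r = 44 − 24 = 20, so √r = 4 and r = 16.
Check: U(16, 24) = 44.

r = 16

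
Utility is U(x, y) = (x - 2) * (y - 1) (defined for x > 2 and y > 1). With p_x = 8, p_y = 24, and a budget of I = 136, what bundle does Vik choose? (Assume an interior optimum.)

x* = 8, y* = 3

MU_x = (y−1), MU_y = (x−2).
MRS = (y−1)/(x−2).
Tangency: set MRS = p_x/p_y = 8/24 = 1/3.
So (y − 1)/(x − 2) = 1/3, i.e. (y − 1) = (1/3)·(x − 2).
Rewrite the budget in excess-of-subsistence terms: 8·(x − 2) + 24·(y − 1) = 136 − 8·2 − 24·1 = 96.
Substituting, 16·(x − 2) = 96, so x − 2 = 6 and x* = 8.
Then y − 1 = (1/3)·6 = 2, so y* = 3.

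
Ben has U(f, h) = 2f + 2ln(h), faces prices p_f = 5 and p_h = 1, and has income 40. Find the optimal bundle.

MU_f = 2, MU_h = 2/h.
MRS = 2 ÷ (2/h).
Tangency: set MRS = p_f/p_h = 5/1 = 5.
MRS depends only on h: h = 5 ⇒ h* = 5.
From the budget, 5·f = 40 − 1·5 = 35, so f* = 7.

f* = 7, h* = 5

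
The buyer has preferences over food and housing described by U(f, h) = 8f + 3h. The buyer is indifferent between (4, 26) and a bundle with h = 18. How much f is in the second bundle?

U(4, 26) = 110.
Set U(f, 18) = 110 and solve.
8f + 3·18 = 110 ⇒ 8f = 56 ⇒ f = 7.
Check: U(7, 18) = 110.

f = 7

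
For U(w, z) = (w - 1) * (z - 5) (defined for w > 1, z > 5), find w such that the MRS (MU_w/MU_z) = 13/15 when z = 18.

w = 16

MU_w = (z−5), MU_z = (w−1).
MRS = (z−5)/(w−1).
Substitute z = 18: MRS = 13/(w − 1). Setting this equal to 13/15 gives w − 1 = 13/(13/15) = 15, so w = 16.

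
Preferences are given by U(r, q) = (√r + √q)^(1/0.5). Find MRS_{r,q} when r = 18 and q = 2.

MRS = 1/3

For CES with ρ = 0.5, MRS = √(q/r).
At (18, 2): MRS = 1/3.
The indifference curve has slope −1/3 at this bundle.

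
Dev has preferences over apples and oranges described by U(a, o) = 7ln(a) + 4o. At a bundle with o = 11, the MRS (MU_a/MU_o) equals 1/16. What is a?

MU_a = 7/a, MU_o = 4.
MRS = 7/a ÷ 4.
MRS depends only on a: 1.75/a = 1/16 ⇒ a = 1.75/(1/16) = 28.

a = 28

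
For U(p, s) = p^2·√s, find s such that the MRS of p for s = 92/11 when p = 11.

MU_p = 2·p·√s and MU_s = 0.5·p^2·s^(-0.5).
MRS = MU_p/MU_s = (4)·s/p.
Substitute p = 11: MRS = s/2.75. Setting s/2.75 = 92/11 gives s = (92/11)·2.75 = 23.

s = 23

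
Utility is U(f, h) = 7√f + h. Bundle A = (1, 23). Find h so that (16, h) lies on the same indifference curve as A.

h = 2

U(1, 23) = 30.
Set U(16, h) = 30 and solve.
With f = 16: √16 = 4, so h = 30 − 7·4 = 2.
Check: U(16, 2) = 30.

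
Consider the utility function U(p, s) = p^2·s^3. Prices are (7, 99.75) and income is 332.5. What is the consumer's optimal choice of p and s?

MU_p = 2·p·s^3 and MU_s = 3·p^2·s^2.
MRS = MU_p/MU_s = (2/3)·s/p.
Tangency: set MRS = p_p/p_s = 7/99.75 = 4/57.
So (2/3)·s/p = 4/57, i.e. s = (2/19)·p.
Substitute into the budget 7·p + 99.75·s = 332.5: 17.5·p = 332.5, so p* = 19.
Then s* = (2/19)·19 = 2.

p* = 19, s* = 2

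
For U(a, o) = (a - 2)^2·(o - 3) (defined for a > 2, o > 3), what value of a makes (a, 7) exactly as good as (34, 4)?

a = 18

U(34, 4) = 1024.
Set U(a, 7) = 1024 and solve.
With o = 7: (7 − 3) = 4, so (a − 2)^2 = 1024/4 = 256.
Taking the square root (with a > 2): a − 2 = 16, so a = 18.
Check: U(18, 7) = 1024.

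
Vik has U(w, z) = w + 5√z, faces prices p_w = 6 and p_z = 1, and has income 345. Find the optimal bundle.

MU_w = 1, MU_z = 5/(2√z).
MRS = 1 ÷ (5/(2√z)).
Tangency: set MRS = p_w/p_z = 6/1 = 6.
MRS depends only on z: 0.4·√z = 6 ⇒ √z = 6/0.4 = 15 ⇒ z* = 225.
From the budget, 6·w = 345 − 1·225 = 120, so w* = 20.

w* = 20, z* = 225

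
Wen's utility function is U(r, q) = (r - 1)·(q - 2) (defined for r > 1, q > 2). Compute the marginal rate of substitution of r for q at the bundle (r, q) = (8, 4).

MRS = 2/7

MU_r = (q−2), MU_q = (r−1).
MRS = (q−2)/(r−1).
At (8, 4): MRS = 2/7.
That is, one extra unit of r is worth 2/7 units of q at the margin.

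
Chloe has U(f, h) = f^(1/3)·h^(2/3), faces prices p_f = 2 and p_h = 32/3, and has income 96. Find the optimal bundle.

MU_f = 1/3·f^(-2/3)·h^(2/3) and MU_h = 2/3·f^(1/3)·h^(-1/3).
MRS = MU_f/MU_h = (0.5)·h/f.
Tangency: set MRS = p_f/p_h = 2/(32/3) = 3/16.
So (0.5)·h/f = 3/16, i.e. h = 0.375·f.
Substitute into the budget 2·f + (32/3)·h = 96: 6·f = 96, so f* = 16.
Then h* = 0.375·16 = 6.

f* = 16, h* = 6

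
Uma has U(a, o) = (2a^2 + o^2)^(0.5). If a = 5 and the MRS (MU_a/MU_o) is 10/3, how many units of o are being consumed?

For CES with ρ = 2, MRS = (2/1)·(o/a)^(-1).
Setting (2/1)·(o/5)^(-1) = 10/3 gives (o/5)^(-1) = 5/3, so o/5 = 0.6 and o = 3.

o = 3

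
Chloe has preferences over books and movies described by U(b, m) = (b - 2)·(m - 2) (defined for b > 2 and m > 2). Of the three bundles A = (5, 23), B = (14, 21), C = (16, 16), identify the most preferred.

Evaluate utility at each bundle:
U(A) = 63.
U(B) = 228.
U(C) = 196.
Highest utility is B, so B ≻ C ≻ A.

Bundle B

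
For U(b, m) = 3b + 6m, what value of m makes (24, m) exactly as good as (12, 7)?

m = 1

U(12, 7) = 78.
Set U(24, m) = 78 and solve.
3·24 + 6m = 78 ⇒ 6m = 6 ⇒ m = 1.
Check: U(24, 1) = 78.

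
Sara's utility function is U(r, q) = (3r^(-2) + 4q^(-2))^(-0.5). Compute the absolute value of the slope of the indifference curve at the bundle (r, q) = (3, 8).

MRS = 128/9

For CES with ρ = -2, MRS = (3/4)·(q/r)^3.
At (3, 8): MRS = 128/9.
That is, one extra unit of r is worth 128/9 units of q at the margin.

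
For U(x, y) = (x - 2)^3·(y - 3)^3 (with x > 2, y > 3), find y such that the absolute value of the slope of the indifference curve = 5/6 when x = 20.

MU_x = 3·(x−2)^2·(y−3)^3, MU_y = 3·(x−2)^3·(y−3)^2.
MRS = (y−3)/(x−2).
Substitute x = 20: MRS = (y − 3)/18. Setting this equal to 5/6 gives y − 3 = (5/6)·18 = 15, so y = 18.

y = 18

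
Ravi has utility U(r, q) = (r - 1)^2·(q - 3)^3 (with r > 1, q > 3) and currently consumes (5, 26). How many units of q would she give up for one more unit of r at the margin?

MU_r = 2·(r−1)·(q−3)^3, MU_q = 3·(r−1)^2·(q−3)^2.
MRS = (2/3)·(q−3)/(r−1).
At (5, 26): MRS = 23/6.
That is, one extra unit of r is worth 23/6 units of q at the margin.

MRS = 23/6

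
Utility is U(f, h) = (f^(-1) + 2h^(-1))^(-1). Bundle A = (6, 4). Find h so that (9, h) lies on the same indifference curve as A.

h = 3.6

U depends on (f, h) only through S = f^(-1) + 2h^(-1), so equal utility means equal S. At (6, 4): S = 2/3.
With f = 9: 9^(-1) = 1/9, so 2h^(-1) = 2/3 − 1/9 = 5/9, i.e. h^(-1) = 5/18.
Hence h = 1/(5/18) = 3.6.
Check: U(9, 3.6) = 1.5.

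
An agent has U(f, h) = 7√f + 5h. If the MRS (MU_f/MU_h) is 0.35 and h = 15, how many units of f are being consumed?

f = 4

MU_f = 7/(2√f), MU_h = 5.
MRS = 7/(2√f) ÷ 5.
MRS depends only on f: 0.7/√f = 0.35 ⇒ √f = 0.7/0.35 = 2 ⇒ f = 4.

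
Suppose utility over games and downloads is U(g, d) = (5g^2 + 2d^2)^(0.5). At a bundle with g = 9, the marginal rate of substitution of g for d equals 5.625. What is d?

d = 4

For CES with ρ = 2, MRS = (5/2)·(d/g)^(-1).
Setting (5/2)·(d/9)^(-1) = 5.625 gives (d/9)^(-1) = 2.25, so d/9 = 4/9 and d = 4.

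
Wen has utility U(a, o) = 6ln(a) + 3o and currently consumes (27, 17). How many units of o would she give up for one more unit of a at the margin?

MRS = 2/27

MU_a = 6/a, MU_o = 3.
MRS = 6/a ÷ 3.
At (27, 17): MRS = 2/27.
The indifference curve has slope −2/27 at this bundle.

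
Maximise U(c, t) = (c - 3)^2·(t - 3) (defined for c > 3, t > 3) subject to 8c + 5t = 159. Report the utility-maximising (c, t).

c* = 13, t* = 11

MU_c = 2·(c−3)·(t−3), MU_t = (c−3)^2.
MRS = (2/1)·(t−3)/(c−3).
Tangency: set MRS = p_c/p_t = 8/5 = 1.6.
So (2/1)·(t − 3)/(c − 3) = 1.6, i.e. (t − 3) = 0.8·(c − 3).
Rewrite the budget in excess-of-subsistence terms: 8·(c − 3) + 5·(t − 3) = 159 − 8·3 − 5·3 = 120.
Substituting, 12·(c − 3) = 120, so c − 3 = 10 and c* = 13.
Then t − 3 = 0.8·10 = 8, so t* = 11.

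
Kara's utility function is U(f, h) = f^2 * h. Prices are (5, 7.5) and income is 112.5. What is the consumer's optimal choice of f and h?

f* = 15, h* = 5

MU_f = 2·f·h and MU_h = f^2.
MRS = MU_f/MU_h = (2/1)·h/f.
Tangency: set MRS = p_f/p_h = 5/7.5 = 2/3.
So (2/1)·h/f = 2/3, i.e. h = (1/3)·f.
Substitute into the budget 5·f + 7.5·h = 112.5: 7.5·f = 112.5, so f* = 15.
Then h* = (1/3)·15 = 5.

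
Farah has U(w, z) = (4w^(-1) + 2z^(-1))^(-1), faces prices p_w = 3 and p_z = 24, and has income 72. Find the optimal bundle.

w* = 8, z* = 2

For CES with ρ = -1, MRS = (4/2)·(z/w)^2.
Tangency: set MRS = p_w/p_z = 3/24 = 0.125.
So (z/w)^2 = 1/16; taking the square root, z/w = 0.25, i.e. z = 0.25·w.
Substitute into the budget 3·w + 24·z = 72: 9·w = 72, so w* = 8 and z* = 0.25·8 = 2.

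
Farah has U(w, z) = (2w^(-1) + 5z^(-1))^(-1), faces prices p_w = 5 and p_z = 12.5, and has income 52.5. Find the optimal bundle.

For CES with ρ = -1, MRS = (2/5)·(z/w)^2.
Tangency: set MRS = p_w/p_z = 5/12.5 = 0.4.
So (z/w)^2 = 1; taking the square root, z/w = 1, i.e. z = w.
Substitute into the budget 5·w + 12.5·z = 52.5: 17.5·w = 52.5, so w* = 3 and z* = 3.

w* = 3, z* = 3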